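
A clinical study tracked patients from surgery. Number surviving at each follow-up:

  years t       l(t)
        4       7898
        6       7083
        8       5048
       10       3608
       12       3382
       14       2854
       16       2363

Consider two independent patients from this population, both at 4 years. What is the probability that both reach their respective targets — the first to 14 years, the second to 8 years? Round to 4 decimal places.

0.2310

p₁ = l(14)/l(4) = 2854/7898 = 0.361357; p₂ = l(8)/l(4) = 5048/7898 = 0.639149.
P(both) = p₁ × p₂ = 0.361357 × 0.639149 = 0.230961.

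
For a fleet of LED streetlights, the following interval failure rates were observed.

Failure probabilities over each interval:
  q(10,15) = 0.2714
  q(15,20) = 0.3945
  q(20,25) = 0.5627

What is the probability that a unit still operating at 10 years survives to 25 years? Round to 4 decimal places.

Chaining the interval survival probabilities: (1 − 0.2714) × (1 − 0.3945) × (1 − 0.5627).
= 0.7286 × 0.6055 × 0.4373 = 0.192922.

0.1929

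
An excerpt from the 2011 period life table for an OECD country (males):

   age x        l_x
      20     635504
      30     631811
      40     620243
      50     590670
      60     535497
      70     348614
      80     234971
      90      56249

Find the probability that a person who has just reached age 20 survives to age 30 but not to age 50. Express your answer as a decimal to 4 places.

0.0647

We want 10|20q20 = (l_30 − l_50)/l_20.
This is the probability of reaching 30 but not 50, conditional on being alive at 20: (l_30 − l_50) / l_20.
= (631811 − 590670) / 635504 = 41141 / 635504 = 0.064738.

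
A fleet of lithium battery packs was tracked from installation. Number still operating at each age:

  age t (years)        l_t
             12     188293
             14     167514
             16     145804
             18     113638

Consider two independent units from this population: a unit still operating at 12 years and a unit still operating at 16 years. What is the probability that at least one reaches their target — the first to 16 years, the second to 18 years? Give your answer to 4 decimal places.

0.9502

p₁ = l_16/l_12 = 145804/188293 = 0.774346; p₂ = l_18/l_16 = 113638/145804 = 0.779389.
P(at least one) = 1 − (1−p₁)(1−p₂) = 1 − 0.225654 × 0.220611 = 0.950218.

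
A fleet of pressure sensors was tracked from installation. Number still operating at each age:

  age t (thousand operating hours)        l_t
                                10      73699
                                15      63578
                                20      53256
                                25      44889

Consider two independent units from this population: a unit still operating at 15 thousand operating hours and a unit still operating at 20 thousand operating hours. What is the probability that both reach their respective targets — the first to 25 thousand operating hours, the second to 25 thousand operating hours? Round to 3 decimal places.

0.595

p₁ = l_25/l_15 = 44889/63578 = 0.706046; p₂ = l_25/l_20 = 44889/53256 = 0.842891.
P(both) = p₁ × p₂ = 0.706046 × 0.842891 = 0.595120.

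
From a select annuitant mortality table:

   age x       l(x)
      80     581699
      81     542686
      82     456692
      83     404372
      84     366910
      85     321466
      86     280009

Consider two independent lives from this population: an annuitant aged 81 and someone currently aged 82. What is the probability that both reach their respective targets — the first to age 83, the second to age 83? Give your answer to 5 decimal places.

0.65977

p₁ = l(83)/l(81) = 404372/542686 = 0.745131; p₂ = l(83)/l(82) = 404372/456692 = 0.885437.
P(both) = p₁ × p₂ = 0.745131 × 0.885437 = 0.659767.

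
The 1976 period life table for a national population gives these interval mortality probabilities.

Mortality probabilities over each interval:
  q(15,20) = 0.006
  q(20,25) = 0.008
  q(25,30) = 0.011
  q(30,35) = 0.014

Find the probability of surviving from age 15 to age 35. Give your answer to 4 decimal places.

Survival from 15 to 35 is the product of surviving each interval: (1 − 0.006) × (1 − 0.008) × (1 − 0.011) × (1 − 0.014).
= 0.994 × 0.992 × 0.989 × 0.986 = 0.961549.

0.9615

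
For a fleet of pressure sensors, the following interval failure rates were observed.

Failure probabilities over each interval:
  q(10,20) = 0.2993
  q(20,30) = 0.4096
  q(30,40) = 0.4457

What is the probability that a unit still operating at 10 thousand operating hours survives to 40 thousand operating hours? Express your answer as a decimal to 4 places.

P(survive 10→40) = (1 − 0.2993) × (1 − 0.4096) × (1 − 0.4457).
= 0.7007 × 0.5904 × 0.5543 = 0.229310.

0.2293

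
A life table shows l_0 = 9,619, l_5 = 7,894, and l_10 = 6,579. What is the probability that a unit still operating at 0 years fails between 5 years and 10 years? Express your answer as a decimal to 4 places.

This is the probability of reaching 5 but not 10, conditional on being operational at 0: (l_5 − l_10) / l_0.
= (7,894 − 6,579) / 9,619 = 1,315 / 9,619 = 0.136709.

0.1367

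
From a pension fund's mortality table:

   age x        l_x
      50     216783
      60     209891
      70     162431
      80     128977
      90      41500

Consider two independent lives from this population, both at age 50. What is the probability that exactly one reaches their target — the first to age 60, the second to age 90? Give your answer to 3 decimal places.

p₁ = l_60/l_50 = 209891/216783 = 0.968208; p₂ = l_90/l_50 = 41500/216783 = 0.191436.
P(exactly one) = p₁(1−p₂) + (1−p₁)p₂ = 0.782858 + 0.006086 = 0.788944.

0.789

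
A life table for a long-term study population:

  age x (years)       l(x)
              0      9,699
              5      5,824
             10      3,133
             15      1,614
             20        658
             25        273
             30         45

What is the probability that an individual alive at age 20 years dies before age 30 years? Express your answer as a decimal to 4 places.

P(die before 30 | alive at 20) = 1 − l(30)/l(20) = 1 − 45/658 = (613)/658 = 0.931611.

0.9316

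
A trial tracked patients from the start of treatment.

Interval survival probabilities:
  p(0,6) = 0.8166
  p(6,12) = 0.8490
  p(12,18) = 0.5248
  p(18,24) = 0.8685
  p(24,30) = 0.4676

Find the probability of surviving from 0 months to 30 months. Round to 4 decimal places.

0.1478

P(survive 0→30) = 0.8166 × 0.8490 × 0.5248 × 0.8685 × 0.4676.
= 0.147759.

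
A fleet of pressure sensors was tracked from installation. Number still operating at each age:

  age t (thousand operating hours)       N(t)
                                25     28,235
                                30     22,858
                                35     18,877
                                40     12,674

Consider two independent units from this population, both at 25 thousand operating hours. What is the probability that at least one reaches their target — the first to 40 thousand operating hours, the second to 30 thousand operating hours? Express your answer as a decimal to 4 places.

0.8950

p₁ = N(40)/N(25) = 12,674/28,235 = 0.448876; p₂ = N(30)/N(25) = 22,858/28,235 = 0.809563.
P(at least one) = 1 − (1−p₁)(1−p₂) = 1 − 0.551124 × 0.190437 = 0.895046.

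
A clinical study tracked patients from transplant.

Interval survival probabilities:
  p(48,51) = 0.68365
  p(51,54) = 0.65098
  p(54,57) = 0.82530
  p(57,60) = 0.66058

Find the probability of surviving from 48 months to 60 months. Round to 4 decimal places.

Survival from 48 to 60 is the product of surviving each interval: 0.68365 × 0.65098 × 0.82530 × 0.66058.
= 0.242627.

0.2426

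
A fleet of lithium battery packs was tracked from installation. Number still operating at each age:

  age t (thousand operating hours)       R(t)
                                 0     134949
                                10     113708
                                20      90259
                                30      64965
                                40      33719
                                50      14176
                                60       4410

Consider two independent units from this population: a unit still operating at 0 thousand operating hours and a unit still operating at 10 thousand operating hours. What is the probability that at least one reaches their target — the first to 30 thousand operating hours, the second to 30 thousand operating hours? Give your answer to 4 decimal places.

p₁ = R(30)/R(0) = 64965/134949 = 0.481404; p₂ = R(30)/R(10) = 64965/113708 = 0.571332.
P(at least one) = 1 − (1−p₁)(1−p₂) = 1 − 0.518596 × 0.428668 = 0.777694.

0.7777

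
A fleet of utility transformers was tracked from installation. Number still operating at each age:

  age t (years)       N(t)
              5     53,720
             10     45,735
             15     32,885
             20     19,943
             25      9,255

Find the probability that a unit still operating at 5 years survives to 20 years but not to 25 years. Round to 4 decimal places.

This is the probability of reaching 20 but not 25, conditional on being operational at 5: (N(20) − N(25)) / N(5).
= (19,943 − 9,255) / 53,720 = 10,688 / 53,720 = 0.198958.

0.1990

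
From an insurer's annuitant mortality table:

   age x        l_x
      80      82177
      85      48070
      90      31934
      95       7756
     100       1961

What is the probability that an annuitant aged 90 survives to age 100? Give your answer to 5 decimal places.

We want 10p90 = l_100/l_90.
The conditional survival probability is l_100/l_90 = 1961/31934 = 0.061408.

0.06141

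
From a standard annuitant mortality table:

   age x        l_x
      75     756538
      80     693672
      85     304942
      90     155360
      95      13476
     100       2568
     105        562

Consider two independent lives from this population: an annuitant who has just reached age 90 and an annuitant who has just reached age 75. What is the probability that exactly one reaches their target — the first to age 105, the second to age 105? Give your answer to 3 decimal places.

0.004

p₁ = l_105/l_90 = 562/155360 = 0.003617; p₂ = l_105/l_75 = 562/756538 = 0.000743.
P(exactly one) = p₁(1−p₂) + (1−p₁)p₂ = 0.003614 + 0.000740 = 0.004355.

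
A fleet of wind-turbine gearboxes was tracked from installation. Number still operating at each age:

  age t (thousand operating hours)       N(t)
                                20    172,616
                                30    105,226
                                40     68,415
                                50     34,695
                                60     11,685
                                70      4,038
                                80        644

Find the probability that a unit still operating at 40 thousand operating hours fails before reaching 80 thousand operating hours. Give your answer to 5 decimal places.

0.99059

P(fail before 80 | operational at 40) = 1 − N(80)/N(40) = 1 − 644/68,415 = (67,771)/68,415 = 0.990587.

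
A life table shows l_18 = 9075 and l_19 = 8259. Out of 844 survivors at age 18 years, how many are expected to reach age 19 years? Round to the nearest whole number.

The relevant probability is 8259/9075 = 0.910083.
Expected number = 844 × 0.910083 = 768.

768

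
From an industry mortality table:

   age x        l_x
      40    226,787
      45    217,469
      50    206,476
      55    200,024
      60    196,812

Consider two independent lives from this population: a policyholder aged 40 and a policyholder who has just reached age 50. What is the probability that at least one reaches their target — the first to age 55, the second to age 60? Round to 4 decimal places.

0.9945

p₁ = l_55/l_40 = 200,024/226,787 = 0.881991; p₂ = l_60/l_50 = 196,812/206,476 = 0.953196.
P(at least one) = 1 − (1−p₁)(1−p₂) = 1 − 0.118009 × 0.046804 = 0.994477.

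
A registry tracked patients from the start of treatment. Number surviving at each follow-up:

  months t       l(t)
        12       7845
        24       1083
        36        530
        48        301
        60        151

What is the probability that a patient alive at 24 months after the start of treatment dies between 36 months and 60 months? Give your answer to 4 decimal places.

0.3500

This is the probability of reaching 36 but not 60, conditional on being alive at 24: (l(36) − l(60)) / l(24).
= (530 − 151) / 1083 = 379 / 1083 = 0.349954.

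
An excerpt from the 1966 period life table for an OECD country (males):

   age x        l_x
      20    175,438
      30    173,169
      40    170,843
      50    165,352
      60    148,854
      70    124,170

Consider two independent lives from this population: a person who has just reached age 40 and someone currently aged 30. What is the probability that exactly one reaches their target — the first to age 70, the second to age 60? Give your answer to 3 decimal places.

p₁ = l_70/l_40 = 124,170/170,843 = 0.726808; p₂ = l_60/l_30 = 148,854/173,169 = 0.859588.
P(exactly one) = p₁(1−p₂) + (1−p₁)p₂ = 0.102053 + 0.234833 = 0.336885.

0.337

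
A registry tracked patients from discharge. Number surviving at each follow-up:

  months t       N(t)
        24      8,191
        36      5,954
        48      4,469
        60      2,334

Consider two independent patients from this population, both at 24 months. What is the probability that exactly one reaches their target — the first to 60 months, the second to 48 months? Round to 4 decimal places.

0.5196

p₁ = N(60)/N(24) = 2,334/8,191 = 0.284947; p₂ = N(48)/N(24) = 4,469/8,191 = 0.545599.
P(exactly one) = p₁(1−p₂) + (1−p₁)p₂ = 0.129480 + 0.390132 = 0.519612.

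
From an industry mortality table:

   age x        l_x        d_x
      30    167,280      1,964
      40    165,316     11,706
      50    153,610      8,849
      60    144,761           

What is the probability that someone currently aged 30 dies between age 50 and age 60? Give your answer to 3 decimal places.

0.053

We want 20|10q30 = (l_50 − l_60)/l_30.
This is the probability of reaching 50 but not 60, conditional on being alive at 30: (l_50 − l_60) / l_30.
= (153,610 − 144,761) / 167,280 = 8,849 / 167,280 = 0.052899.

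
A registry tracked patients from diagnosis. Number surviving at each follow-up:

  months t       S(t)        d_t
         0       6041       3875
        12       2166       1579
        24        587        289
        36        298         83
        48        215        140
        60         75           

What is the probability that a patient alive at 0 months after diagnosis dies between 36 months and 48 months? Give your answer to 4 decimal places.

This is the probability of reaching 36 but not 48, conditional on being alive at 0: (S(36) − S(48)) / S(0).
= (298 − 215) / 6041 = 83 / 6041 = 0.013739.

0.0137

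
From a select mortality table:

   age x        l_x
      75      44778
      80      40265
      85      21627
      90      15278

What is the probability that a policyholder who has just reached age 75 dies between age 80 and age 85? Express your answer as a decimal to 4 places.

0.4162

We want 5|5q75 = (l_80 − l_85)/l_75.
This is the probability of reaching 80 but not 85, conditional on being alive at 75: (l_80 − l_85) / l_75.
= (40265 − 21627) / 44778 = 18638 / 44778 = 0.416231.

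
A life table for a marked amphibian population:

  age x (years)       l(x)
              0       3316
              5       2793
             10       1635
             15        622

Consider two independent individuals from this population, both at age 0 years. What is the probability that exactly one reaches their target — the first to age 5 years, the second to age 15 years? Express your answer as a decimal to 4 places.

p₁ = l(5)/l(0) = 2793/3316 = 0.842280; p₂ = l(15)/l(0) = 622/3316 = 0.187575.
P(exactly one) = p₁(1−p₂) + (1−p₁)p₂ = 0.684289 + 0.029584 = 0.713874.

0.7139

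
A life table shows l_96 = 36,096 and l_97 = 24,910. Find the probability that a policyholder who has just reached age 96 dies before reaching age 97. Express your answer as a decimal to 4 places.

0.3099

P(die before 97 | alive at 96) = 1 − l_97/l_96 = 1 − 24,910/36,096 = (11,186)/36,096 = 0.309896.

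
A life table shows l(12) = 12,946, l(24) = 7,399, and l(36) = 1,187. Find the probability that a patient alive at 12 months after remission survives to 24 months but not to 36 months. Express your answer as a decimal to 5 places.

0.47984

This is the probability of reaching 24 but not 36, conditional on being alive at 12: (l(24) − l(36)) / l(12).
= (7,399 − 1,187) / 12,946 = 6,212 / 12,946 = 0.479839.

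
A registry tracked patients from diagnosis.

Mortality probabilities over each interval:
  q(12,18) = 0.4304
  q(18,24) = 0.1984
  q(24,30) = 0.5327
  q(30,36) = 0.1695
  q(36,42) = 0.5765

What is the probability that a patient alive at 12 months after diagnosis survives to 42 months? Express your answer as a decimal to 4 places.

0.0750

Chaining the interval survival probabilities: (1 − 0.4304) × (1 − 0.1984) × (1 − 0.5327) × (1 − 0.1695) × (1 − 0.5765).
= 0.5696 × 0.8016 × 0.4673 × 0.8305 × 0.4235 = 0.075044.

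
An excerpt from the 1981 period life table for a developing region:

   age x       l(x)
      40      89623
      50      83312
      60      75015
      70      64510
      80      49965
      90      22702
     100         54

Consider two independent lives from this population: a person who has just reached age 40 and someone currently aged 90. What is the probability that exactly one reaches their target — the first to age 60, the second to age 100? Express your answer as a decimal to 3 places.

p₁ = l(60)/l(40) = 75015/89623 = 0.837006; p₂ = l(100)/l(90) = 54/22702 = 0.002379.
P(exactly one) = p₁(1−p₂) + (1−p₁)p₂ = 0.835015 + 0.000388 = 0.835403.

0.835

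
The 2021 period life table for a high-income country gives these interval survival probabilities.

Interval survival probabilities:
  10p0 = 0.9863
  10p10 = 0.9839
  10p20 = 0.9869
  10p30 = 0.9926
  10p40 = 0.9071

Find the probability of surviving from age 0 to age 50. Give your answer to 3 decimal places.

50p0 = 0.9863 × 0.9839 × 0.9869 × 0.9926 × 0.9071.
= 0.862308.

0.862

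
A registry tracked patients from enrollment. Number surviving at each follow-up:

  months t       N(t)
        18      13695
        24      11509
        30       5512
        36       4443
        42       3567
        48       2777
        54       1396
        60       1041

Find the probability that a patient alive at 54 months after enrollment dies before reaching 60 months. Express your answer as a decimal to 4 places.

0.2543

P(die before 60 | alive at 54) = 1 − N(60)/N(54) = 1 − 1041/1396 = (355)/1396 = 0.254298.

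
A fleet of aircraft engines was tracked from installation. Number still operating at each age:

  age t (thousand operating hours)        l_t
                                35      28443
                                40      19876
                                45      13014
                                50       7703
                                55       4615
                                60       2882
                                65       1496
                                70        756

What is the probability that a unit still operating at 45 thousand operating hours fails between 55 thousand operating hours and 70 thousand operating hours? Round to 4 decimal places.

0.2965

This is the probability of reaching 55 but not 70, conditional on being operational at 45: (l_55 − l_70) / l_45.
= (4615 − 756) / 13014 = 3859 / 13014 = 0.296527.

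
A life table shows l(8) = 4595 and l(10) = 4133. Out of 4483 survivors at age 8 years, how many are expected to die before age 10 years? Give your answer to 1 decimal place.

450.7

The relevant probability is 1 − 4133/4595 = 0.100544.
Expected number = 4483 × 0.100544 = 450.7.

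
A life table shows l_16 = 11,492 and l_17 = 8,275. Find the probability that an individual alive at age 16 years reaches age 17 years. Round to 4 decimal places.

0.7201

The conditional survival probability is l_17/l_16 = 8,275/11,492 = 0.720066.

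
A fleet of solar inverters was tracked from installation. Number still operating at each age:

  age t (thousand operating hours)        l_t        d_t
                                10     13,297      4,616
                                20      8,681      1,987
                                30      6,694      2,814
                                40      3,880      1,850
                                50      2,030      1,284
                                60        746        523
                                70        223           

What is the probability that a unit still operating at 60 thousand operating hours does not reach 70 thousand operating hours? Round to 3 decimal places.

P(fail before 70 | operational at 60) = 1 − l_70/l_60 = 1 − 223/746 = (523)/746 = 0.701072.

0.701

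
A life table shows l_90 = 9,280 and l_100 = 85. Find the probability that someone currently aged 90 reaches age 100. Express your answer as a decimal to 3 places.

0.009

We want 10p90 = l_100/l_90.
The conditional survival probability is l_100/l_90 = 85/9,280 = 0.009159.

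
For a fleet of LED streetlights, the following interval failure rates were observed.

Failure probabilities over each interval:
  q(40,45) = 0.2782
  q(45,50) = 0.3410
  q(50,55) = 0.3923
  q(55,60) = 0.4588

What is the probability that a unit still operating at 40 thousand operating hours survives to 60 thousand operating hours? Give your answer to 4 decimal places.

0.1564

P(survive 40→60) = (1 − 0.2782) × (1 − 0.3410) × (1 − 0.3923) × (1 − 0.4588).
= 0.7218 × 0.6590 × 0.6077 × 0.5412 = 0.156441.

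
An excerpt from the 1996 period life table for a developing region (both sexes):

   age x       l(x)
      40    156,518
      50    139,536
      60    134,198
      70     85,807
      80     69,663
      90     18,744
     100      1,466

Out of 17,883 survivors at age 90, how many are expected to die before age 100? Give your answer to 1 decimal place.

The relevant probability is 1 − 1,466/18,744 = 0.921788.
Expected number = 17,883 × 0.921788 = 16484.3.

16484.3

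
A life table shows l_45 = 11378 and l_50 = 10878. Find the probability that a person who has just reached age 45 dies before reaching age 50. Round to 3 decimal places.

P(die before 50 | alive at 45) = 1 − l_50/l_45 = 1 − 10878/11378 = (500)/11378 = 0.043944.

0.044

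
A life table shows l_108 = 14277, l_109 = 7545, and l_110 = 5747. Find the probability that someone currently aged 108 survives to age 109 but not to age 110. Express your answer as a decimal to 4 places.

0.1259

This is the probability of reaching 109 but not 110, conditional on being alive at 108: (l_109 − l_110) / l_108.
= (7545 − 5747) / 14277 = 1798 / 14277 = 0.125937.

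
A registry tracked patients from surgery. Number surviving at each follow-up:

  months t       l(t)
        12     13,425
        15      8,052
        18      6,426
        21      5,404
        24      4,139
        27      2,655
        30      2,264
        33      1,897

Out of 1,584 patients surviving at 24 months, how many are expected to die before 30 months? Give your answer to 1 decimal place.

The relevant probability is 1 − 2,264/4,139 = 0.453008.
Expected number = 1,584 × 0.453008 = 717.6.

717.6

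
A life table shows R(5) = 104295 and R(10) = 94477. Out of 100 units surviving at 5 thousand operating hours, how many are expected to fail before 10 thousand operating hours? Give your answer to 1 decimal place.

9.4

The relevant probability is 1 − 94477/104295 = 0.094137.
Expected number = 100 × 0.094137 = 9.4.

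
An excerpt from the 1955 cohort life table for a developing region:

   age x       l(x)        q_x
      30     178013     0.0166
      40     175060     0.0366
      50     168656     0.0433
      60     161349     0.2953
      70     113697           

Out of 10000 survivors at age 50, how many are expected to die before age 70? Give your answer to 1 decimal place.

The relevant probability is 1 − 113697/168656 = 0.325864.
Expected number = 10000 × 0.325864 = 3258.6.

3258.6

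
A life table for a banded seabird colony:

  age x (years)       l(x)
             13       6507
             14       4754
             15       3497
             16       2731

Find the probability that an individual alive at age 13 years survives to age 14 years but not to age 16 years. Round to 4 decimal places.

This is the probability of reaching 14 but not 16, conditional on being alive at 13: (l(14) − l(16)) / l(13).
= (4754 − 2731) / 6507 = 2023 / 6507 = 0.310896.

0.3109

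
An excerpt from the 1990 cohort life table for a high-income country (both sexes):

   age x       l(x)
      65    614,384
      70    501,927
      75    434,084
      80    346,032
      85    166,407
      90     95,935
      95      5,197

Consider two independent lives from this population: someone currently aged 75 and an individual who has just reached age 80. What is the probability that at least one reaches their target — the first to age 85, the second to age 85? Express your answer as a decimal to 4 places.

p₁ = l(85)/l(75) = 166,407/434,084 = 0.383352; p₂ = l(85)/l(80) = 166,407/346,032 = 0.480901.
P(at least one) = 1 − (1−p₁)(1−p₂) = 1 − 0.616648 × 0.519099 = 0.679899.

0.6799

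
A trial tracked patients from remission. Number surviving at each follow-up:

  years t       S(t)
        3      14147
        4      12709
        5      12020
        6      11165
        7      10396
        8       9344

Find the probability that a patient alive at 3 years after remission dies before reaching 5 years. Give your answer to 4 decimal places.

0.1503

P(die before 5 | alive at 3) = 1 − S(5)/S(3) = 1 − 12020/14147 = (2127)/14147 = 0.150350.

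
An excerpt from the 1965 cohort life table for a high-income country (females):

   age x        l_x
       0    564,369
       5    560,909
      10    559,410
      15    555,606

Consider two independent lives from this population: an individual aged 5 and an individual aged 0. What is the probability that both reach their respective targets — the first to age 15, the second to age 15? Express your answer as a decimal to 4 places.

p₁ = l_15/l_5 = 555,606/560,909 = 0.990546; p₂ = l_15/l_0 = 555,606/564,369 = 0.984473.
P(both) = p₁ × p₂ = 0.990546 × 0.984473 = 0.975166.

0.9752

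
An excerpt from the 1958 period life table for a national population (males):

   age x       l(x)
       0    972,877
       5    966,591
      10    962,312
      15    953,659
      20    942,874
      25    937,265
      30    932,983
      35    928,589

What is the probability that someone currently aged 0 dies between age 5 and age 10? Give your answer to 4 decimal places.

This is the probability of reaching 5 but not 10, conditional on being alive at 0: (l(5) − l(10)) / l(0).
= (966,591 − 962,312) / 972,877 = 4,279 / 972,877 = 0.004398.

0.0044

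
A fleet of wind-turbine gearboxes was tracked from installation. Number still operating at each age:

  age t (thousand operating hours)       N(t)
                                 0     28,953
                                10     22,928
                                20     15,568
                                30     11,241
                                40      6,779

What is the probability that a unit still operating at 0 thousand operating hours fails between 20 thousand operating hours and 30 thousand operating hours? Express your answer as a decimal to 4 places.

This is the probability of reaching 20 but not 30, conditional on being operational at 0: (N(20) − N(30)) / N(0).
= (15,568 − 11,241) / 28,953 = 4,327 / 28,953 = 0.149449.

0.1494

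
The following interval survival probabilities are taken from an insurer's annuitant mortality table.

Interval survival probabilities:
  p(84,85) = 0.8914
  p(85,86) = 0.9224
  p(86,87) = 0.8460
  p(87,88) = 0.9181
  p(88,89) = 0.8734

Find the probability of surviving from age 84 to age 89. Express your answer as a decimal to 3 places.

0.558

Survival from 84 to 89 is the product of surviving each interval: 0.8914 × 0.9224 × 0.8460 × 0.9181 × 0.8734.
= 0.557783.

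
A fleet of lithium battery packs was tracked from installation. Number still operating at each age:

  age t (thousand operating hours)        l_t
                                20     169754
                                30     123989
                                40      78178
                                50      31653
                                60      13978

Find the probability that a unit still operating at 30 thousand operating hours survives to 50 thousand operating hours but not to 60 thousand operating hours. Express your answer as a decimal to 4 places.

0.1426

This is the probability of reaching 50 but not 60, conditional on being operational at 30: (l_50 − l_60) / l_30.
= (31653 − 13978) / 123989 = 17675 / 123989 = 0.142553.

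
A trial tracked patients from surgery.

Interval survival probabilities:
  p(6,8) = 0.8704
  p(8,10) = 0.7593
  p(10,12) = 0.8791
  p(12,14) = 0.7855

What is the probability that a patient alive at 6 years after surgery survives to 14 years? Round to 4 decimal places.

0.4564

P(survive 6→14) = 0.8704 × 0.7593 × 0.8791 × 0.7855.
= 0.456370.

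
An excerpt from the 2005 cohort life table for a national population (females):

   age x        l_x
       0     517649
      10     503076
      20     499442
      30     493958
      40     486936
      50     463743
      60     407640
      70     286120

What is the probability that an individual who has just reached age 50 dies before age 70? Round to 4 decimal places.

0.3830

P(die before 70 | alive at 50) = 1 − l_70/l_50 = 1 − 286120/463743 = (177623)/463743 = 0.383020.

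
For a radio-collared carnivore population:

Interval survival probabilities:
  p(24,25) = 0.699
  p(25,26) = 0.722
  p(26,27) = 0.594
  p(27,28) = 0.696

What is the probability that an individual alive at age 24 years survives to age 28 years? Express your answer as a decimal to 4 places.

Survival from 24 to 28 is the product of surviving each interval: 0.699 × 0.722 × 0.594 × 0.696.
= 0.208646.

0.2086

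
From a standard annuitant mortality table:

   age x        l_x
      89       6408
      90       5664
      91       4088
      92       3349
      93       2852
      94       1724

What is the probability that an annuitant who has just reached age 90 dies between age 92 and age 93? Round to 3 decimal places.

We want 2|1q90 = (l_92 − l_93)/l_90.
This is the probability of reaching 92 but not 93, conditional on being alive at 90: (l_92 − l_93) / l_90.
= (3349 − 2852) / 5664 = 497 / 5664 = 0.087747.

0.088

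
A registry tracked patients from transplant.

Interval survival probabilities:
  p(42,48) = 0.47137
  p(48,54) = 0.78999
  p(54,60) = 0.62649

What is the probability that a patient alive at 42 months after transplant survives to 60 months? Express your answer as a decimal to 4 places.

0.2333

The overall survival probability is 0.47137 × 0.78999 × 0.62649.
= 0.233291.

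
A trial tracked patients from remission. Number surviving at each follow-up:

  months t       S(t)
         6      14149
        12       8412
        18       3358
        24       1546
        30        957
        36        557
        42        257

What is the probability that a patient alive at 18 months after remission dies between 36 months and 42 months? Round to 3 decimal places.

This is the probability of reaching 36 but not 42, conditional on being alive at 18: (S(36) − S(42)) / S(18).
= (557 − 257) / 3358 = 300 / 3358 = 0.089339.

0.089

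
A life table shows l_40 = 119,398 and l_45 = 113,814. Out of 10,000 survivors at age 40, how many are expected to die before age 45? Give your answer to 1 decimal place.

467.7

The relevant probability is 1 − 113,814/119,398 = 0.046768.
Expected number = 10,000 × 0.046768 = 467.7.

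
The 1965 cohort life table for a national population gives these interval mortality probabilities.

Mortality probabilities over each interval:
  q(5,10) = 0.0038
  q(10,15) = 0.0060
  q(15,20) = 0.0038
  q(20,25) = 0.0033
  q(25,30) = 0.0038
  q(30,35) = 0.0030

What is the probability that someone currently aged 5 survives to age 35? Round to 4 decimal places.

0.9765

The overall survival probability is (1 − 0.0038) × (1 − 0.0060) × (1 − 0.0038) × (1 − 0.0033) × (1 − 0.0038) × (1 − 0.0030).
= 0.9962 × 0.9940 × 0.9962 × 0.9967 × 0.9962 × 0.9970 = 0.976530.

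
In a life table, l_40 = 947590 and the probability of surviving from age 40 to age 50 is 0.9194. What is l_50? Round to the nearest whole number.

871214

l_50 = l_40 × p = 947590 × 0.9194 = 871214.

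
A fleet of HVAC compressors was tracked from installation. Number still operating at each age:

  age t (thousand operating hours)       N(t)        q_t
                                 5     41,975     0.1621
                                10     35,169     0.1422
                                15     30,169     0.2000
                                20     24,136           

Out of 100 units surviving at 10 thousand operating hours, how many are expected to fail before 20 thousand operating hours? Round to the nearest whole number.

The relevant probability is 1 − 24,136/35,169 = 0.313714.
Expected number = 100 × 0.313714 = 31.

31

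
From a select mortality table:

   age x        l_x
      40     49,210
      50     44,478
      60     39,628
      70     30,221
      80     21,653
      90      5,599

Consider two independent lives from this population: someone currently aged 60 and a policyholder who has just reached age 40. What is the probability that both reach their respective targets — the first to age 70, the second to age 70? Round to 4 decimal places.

p₁ = l_70/l_60 = 30,221/39,628 = 0.762617; p₂ = l_70/l_40 = 30,221/49,210 = 0.614123.
P(both) = p₁ × p₂ = 0.762617 × 0.614123 = 0.468341.

0.4683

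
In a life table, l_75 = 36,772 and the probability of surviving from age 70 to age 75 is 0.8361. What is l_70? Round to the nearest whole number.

l_70 = l_75 / p = 36,772 / 0.8361 = 43980.

43980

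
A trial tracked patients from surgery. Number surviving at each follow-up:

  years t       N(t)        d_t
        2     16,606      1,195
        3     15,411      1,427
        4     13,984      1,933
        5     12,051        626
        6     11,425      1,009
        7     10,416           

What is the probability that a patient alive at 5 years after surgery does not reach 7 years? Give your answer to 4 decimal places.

0.1357

P(die before 7 | alive at 5) = 1 − N(7)/N(5) = 1 − 10,416/12,051 = (1,635)/12,051 = 0.135673.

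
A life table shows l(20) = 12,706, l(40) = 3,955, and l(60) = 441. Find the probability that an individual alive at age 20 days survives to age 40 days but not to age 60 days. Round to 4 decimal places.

This is the probability of reaching 40 but not 60, conditional on being alive at 20: (l(40) − l(60)) / l(20).
= (3,955 − 441) / 12,706 = 3,514 / 12,706 = 0.276562.

0.2766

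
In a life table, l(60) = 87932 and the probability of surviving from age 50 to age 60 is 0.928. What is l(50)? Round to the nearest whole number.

l(50) = l(60) / p = 87932 / 0.928 = 94754.

94754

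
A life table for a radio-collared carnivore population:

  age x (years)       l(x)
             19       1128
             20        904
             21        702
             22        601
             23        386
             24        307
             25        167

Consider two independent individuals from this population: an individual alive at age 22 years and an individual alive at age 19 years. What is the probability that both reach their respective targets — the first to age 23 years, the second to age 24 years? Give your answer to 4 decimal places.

p₁ = l(23)/l(22) = 386/601 = 0.642263; p₂ = l(24)/l(19) = 307/1128 = 0.272163.
P(both) = p₁ × p₂ = 0.642263 × 0.272163 = 0.174800.

0.1748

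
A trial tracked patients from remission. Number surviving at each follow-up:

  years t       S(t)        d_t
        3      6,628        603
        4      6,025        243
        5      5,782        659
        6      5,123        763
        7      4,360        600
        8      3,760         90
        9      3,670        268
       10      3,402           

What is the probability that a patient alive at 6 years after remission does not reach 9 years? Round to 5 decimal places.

P(die before 9 | alive at 6) = 1 − S(9)/S(6) = 1 − 3,670/5,123 = (1,453)/5,123 = 0.283623.

0.28362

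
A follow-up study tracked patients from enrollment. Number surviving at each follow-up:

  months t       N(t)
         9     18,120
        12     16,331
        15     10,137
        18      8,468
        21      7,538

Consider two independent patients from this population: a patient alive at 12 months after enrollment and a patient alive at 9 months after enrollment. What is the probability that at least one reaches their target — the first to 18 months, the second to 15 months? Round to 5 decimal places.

p₁ = N(18)/N(12) = 8,468/16,331 = 0.518523; p₂ = N(15)/N(9) = 10,137/18,120 = 0.559437.
P(at least one) = 1 − (1−p₁)(1−p₂) = 1 − 0.481477 × 0.440563 = 0.787879.

0.78788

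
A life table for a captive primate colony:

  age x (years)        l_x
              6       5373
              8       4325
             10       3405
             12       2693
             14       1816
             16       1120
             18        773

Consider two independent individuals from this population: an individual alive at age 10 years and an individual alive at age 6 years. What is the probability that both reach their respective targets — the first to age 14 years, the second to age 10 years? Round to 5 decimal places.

p₁ = l_14/l_10 = 1816/3405 = 0.533333; p₂ = l_10/l_6 = 3405/5373 = 0.633724.
P(both) = p₁ × p₂ = 0.533333 × 0.633724 = 0.337986.

0.33799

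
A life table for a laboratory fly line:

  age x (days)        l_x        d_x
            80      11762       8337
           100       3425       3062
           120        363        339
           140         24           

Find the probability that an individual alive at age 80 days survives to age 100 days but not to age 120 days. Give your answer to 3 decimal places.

This is the probability of reaching 100 but not 120, conditional on being alive at 80: (l_100 − l_120) / l_80.
= (3425 − 363) / 11762 = 3062 / 11762 = 0.260330.

0.260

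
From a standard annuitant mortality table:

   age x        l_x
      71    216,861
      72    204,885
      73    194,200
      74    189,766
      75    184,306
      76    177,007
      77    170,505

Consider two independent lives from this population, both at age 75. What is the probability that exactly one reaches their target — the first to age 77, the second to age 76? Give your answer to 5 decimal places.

0.10855

p₁ = l_77/l_75 = 170,505/184,306 = 0.925119; p₂ = l_76/l_75 = 177,007/184,306 = 0.960397.
P(exactly one) = p₁(1−p₂) + (1−p₁)p₂ = 0.036637 + 0.071915 = 0.108553.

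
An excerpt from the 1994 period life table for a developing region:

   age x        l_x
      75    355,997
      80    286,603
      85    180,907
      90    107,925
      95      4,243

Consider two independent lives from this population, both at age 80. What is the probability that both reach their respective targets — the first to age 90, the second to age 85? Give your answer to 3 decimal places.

0.238

p₁ = l_90/l_80 = 107,925/286,603 = 0.376566; p₂ = l_85/l_80 = 180,907/286,603 = 0.631211.
P(both) = p₁ × p₂ = 0.376566 × 0.631211 = 0.237693.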